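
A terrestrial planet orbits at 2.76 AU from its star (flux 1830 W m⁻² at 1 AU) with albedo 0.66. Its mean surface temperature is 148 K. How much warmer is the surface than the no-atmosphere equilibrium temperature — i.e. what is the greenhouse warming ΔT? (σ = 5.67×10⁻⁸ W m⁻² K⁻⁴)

ΔT ≈ 10.2 K

S = 1830/2.76² = 240.2 W m⁻².
T_eq = [S(1−A)/(4σ)]^(1/4) = [240.2×0.34/(4×5.67×10⁻⁸)]^(1/4) = 137.8 K.
ΔT = T_surf − T_eq = 148 − 137.8.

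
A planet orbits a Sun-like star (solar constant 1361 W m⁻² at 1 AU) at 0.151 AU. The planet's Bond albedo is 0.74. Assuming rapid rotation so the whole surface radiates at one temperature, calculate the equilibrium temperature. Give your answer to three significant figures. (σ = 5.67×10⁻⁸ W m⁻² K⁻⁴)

T_eq ≈ 511 K

Flux at 0.151 AU: S = 1361/0.151² = 5.97×10⁴ W m⁻².
Energy balance: absorbed = emitted ⇒ πR²·S(1−A) = 4πR²·σT_eq⁴, so T_eq⁴ = S(1−A)/(4σ).
T_eq = [5.97×10⁴ × 0.26 / (4 × 5.67×10⁻⁸)]^(1/4) = (6.84×10¹⁰)^(1/4) = 511 K.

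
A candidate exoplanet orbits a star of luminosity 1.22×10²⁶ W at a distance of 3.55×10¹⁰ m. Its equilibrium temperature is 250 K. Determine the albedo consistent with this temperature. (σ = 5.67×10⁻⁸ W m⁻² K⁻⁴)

Flux: S = L/(4πd²) = 1.22×10²⁶/(4π×(3.55×10¹⁰)²) = 7700 W m⁻².
From T_eq⁴ = S(1−A)/(4σ): 1−A = 4σT_eq⁴/S.
1−A = 4 × 5.67×10⁻⁸ × (250)⁴ / 7700 = 0.115.

A ≈ 0.88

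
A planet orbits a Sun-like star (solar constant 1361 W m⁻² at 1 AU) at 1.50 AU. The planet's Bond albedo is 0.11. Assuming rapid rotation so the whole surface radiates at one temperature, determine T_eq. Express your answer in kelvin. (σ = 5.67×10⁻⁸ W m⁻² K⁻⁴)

T_eq ≈ 221 K

Flux at 1.50 AU: S = 1361/1.50² = 605 W m⁻².
Energy balance: absorbed = emitted ⇒ πR²·S(1−A) = 4πR²·σT_eq⁴, so T_eq⁴ = S(1−A)/(4σ).
T_eq = [605 × 0.89 / (4 × 5.67×10⁻⁸)]^(1/4) = (2.37×10⁹)^(1/4) = 221 K.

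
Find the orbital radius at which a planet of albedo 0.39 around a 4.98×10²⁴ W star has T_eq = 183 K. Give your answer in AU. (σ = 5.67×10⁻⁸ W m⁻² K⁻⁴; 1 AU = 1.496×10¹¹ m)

From T_eq⁴ = L(1−A)/(16πσd²): d = √[L(1−A)/(16πσT_eq⁴)].
d = √[4.98×10²⁴ × 0.61 / (16π × 5.67×10⁻⁸ × (183)⁴)] = 3.08×10¹⁰ m = 0.206 AU.

d ≈ 0.206 AU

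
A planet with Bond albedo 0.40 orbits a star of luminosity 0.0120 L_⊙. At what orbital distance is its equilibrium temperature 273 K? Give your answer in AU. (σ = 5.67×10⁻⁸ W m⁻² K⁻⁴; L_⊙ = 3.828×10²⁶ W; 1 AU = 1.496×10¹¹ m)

L = 0.0120 × 3.828×10²⁶ = 4.59×10²⁴ W.
From T_eq⁴ = L(1−A)/(16πσd²): d = √[L(1−A)/(16πσT_eq⁴)].
d = √[4.59×10²⁴ × 0.60 / (16π × 5.67×10⁻⁸ × (273)⁴)] = 1.32×10¹⁰ m = 0.0882 AU.

d ≈ 0.0882 AU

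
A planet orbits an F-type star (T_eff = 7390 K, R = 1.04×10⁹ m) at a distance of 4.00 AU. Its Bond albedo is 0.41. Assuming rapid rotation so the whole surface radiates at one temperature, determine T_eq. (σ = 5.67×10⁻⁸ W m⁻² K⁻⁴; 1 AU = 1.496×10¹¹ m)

d = 4.00 AU = 5.98×10¹¹ m.
L = 4πR_⋆²σT_⋆⁴ = 4π(1.04×10⁹)² × 5.67×10⁻⁸ × (7390)⁴ = 2.30×10²⁷ W.
S = L/(4πd²) = 511 W m⁻².
Energy balance: absorbed = emitted ⇒ πR²·S(1−A) = 4πR²·σT_eq⁴, so T_eq⁴ = S(1−A)/(4σ).
T_eq = [511 × 0.59 / (4 × 5.67×10⁻⁸)]^(1/4) = (1.33×10⁹)^(1/4) = 191 K.

T_eq ≈ 191 K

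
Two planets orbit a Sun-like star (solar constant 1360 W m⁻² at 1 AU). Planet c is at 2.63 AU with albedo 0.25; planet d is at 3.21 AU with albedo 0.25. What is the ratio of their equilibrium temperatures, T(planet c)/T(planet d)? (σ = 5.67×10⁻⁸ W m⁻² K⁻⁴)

T₁/T₂ ≈ 1.105

T_eq = [S₀(1−A)/(4σd²)]^(1/4), so T ∝ (1−A)^(1/4) / √d.
T₁ = [1360×0.75/(4×5.67×10⁻⁸×2.63²)]^(1/4) = 159.68 K.
T₂ = [1360×0.75/(4×5.67×10⁻⁸×3.21²)]^(1/4) = 144.54 K.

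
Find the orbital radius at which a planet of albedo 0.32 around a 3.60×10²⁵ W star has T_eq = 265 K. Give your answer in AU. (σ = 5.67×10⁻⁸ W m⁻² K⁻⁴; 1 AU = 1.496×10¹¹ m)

From T_eq⁴ = L(1−A)/(16πσd²): d = √[L(1−A)/(16πσT_eq⁴)].
d = √[3.60×10²⁵ × 0.68 / (16π × 5.67×10⁻⁸ × (265)⁴)] = 4.17×10¹⁰ m = 0.279 AU.

d ≈ 0.279 AU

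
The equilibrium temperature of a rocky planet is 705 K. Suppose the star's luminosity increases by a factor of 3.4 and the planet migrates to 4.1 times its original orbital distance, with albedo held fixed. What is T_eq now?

T_eq ≈ 473 K

T_eq ∝ L^(1/4) · d^(−1/2).
T′ = 705 × 3.4^(1/4) / 4.1^(1/2) = 473 K.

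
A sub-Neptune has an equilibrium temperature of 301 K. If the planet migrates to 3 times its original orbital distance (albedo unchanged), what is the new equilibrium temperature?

T_eq ≈ 174 K

T_eq ∝ L^(1/4) · d^(−1/2).
T′ = 301 / 3^(1/2) = 174 K.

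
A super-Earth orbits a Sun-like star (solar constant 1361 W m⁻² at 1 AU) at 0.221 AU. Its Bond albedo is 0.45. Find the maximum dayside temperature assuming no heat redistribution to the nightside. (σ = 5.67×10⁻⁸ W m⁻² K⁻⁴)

Flux at 0.221 AU: S = 1361/0.221² = 2.79×10⁴ W m⁻².
With no redistribution each surface element balances locally: S(1−A) = σT⁴.
T = [2.79×10⁴ × 0.55 / 5.67×10⁻⁸]^(1/4) = (2.70×10¹¹)^(1/4) = 721 K.

T_ss ≈ 721 K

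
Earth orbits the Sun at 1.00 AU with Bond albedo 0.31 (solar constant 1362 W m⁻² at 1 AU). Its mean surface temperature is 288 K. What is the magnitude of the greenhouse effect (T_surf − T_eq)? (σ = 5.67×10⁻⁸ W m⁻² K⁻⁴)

S = 1362/1.00² = 1362 W m⁻².
T_eq = [S(1−A)/(4σ)]^(1/4) = [1362×0.69/(4×5.67×10⁻⁸)]^(1/4) = 253.7 K.
ΔT = T_surf − T_eq = 288 − 253.7.

ΔT ≈ 34.3 K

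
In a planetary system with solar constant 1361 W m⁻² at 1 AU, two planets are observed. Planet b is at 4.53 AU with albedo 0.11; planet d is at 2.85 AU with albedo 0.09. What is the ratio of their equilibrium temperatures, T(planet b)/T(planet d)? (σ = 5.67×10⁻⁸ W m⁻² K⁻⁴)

T_eq = [S₀(1−A)/(4σd²)]^(1/4), so T ∝ (1−A)^(1/4) / √d.
T₁ = [1361×0.89/(4×5.67×10⁻⁸×4.53²)]^(1/4) = 127.01 K.
T₂ = [1361×0.91/(4×5.67×10⁻⁸×2.85²)]^(1/4) = 161.02 K.

T₁/T₂ ≈ 0.789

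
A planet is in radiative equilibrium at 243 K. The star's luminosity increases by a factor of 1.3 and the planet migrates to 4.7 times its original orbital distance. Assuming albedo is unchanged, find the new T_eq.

T_eq ≈ 120 K

T_eq ∝ L^(1/4) · d^(−1/2).
T′ = 243 × 1.3^(1/4) / 4.7^(1/2) = 120 K.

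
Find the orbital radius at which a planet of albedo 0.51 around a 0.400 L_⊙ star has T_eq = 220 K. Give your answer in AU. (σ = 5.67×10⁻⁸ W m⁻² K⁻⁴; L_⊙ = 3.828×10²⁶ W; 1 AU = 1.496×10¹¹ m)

d ≈ 0.709 AU

L = 0.400 × 3.828×10²⁶ = 1.53×10²⁶ W.
From T_eq⁴ = L(1−A)/(16πσd²): d = √[L(1−A)/(16πσT_eq⁴)].
d = √[1.53×10²⁶ × 0.49 / (16π × 5.67×10⁻⁸ × (220)⁴)] = 1.06×10¹¹ m = 0.709 AU.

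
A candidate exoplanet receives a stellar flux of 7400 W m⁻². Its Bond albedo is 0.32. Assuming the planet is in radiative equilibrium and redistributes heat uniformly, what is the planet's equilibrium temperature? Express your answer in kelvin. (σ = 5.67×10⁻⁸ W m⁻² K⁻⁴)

Energy balance: absorbed = emitted ⇒ πR²·S(1−A) = 4πR²·σT_eq⁴, so T_eq⁴ = S(1−A)/(4σ).
T_eq = [7400 × 0.68 / (4 × 5.67×10⁻⁸)]^(1/4) = (2.22×10¹⁰)^(1/4) = 386 K.

T_eq ≈ 386 K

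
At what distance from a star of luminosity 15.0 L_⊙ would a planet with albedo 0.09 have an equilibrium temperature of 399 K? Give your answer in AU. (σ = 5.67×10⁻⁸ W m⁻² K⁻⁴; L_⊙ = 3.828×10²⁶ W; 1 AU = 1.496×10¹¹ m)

d ≈ 1.80 AU

L = 15.0 × 3.828×10²⁶ = 5.74×10²⁷ W.
From T_eq⁴ = L(1−A)/(16πσd²): d = √[L(1−A)/(16πσT_eq⁴)].
d = √[5.74×10²⁷ × 0.91 / (16π × 5.67×10⁻⁸ × (399)⁴)] = 2.69×10¹¹ m = 1.80 AU.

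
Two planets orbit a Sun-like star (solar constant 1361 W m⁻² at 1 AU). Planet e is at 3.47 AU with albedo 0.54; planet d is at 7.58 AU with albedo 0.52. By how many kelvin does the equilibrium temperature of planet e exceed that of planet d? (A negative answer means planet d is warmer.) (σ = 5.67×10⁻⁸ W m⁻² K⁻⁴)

T_eq = [S₀(1−A)/(4σd²)]^(1/4), so T ∝ (1−A)^(1/4) / √d.
T₁ = [1361×0.46/(4×5.67×10⁻⁸×3.47²)]^(1/4) = 123.05 K.
T₂ = [1361×0.48/(4×5.67×10⁻⁸×7.58²)]^(1/4) = 84.15 K.

ΔT ≈ 38.9 K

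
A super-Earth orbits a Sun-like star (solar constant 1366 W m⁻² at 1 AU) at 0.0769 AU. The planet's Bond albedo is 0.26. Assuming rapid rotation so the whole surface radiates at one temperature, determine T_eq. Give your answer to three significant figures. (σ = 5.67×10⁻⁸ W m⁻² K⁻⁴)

T_eq ≈ 932 K

Flux at 0.0769 AU: S = 1366/0.0769² = 2.31×10⁵ W m⁻².
Energy balance: absorbed = emitted ⇒ πR²·S(1−A) = 4πR²·σT_eq⁴, so T_eq⁴ = S(1−A)/(4σ).
T_eq = [2.31×10⁵ × 0.74 / (4 × 5.67×10⁻⁸)]^(1/4) = (7.54×10¹¹)^(1/4) = 932 K.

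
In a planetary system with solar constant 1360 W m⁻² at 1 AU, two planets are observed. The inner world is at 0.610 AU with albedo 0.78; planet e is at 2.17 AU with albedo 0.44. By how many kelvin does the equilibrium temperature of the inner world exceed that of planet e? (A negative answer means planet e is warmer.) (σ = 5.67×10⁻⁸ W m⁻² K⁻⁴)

T_eq = [S₀(1−A)/(4σd²)]^(1/4), so T ∝ (1−A)^(1/4) / √d.
T₁ = [1360×0.22/(4×5.67×10⁻⁸×0.610²)]^(1/4) = 244.01 K.
T₂ = [1360×0.56/(4×5.67×10⁻⁸×2.17²)]^(1/4) = 163.41 K.

ΔT ≈ 80.6 K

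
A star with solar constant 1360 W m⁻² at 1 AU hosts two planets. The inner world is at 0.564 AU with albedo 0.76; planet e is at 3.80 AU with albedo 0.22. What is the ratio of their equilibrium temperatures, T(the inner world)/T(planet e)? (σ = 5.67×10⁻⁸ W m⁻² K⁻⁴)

T_eq = [S₀(1−A)/(4σd²)]^(1/4), so T ∝ (1−A)^(1/4) / √d.
T₁ = [1360×0.24/(4×5.67×10⁻⁸×0.564²)]^(1/4) = 259.35 K.
T₂ = [1360×0.78/(4×5.67×10⁻⁸×3.80²)]^(1/4) = 134.15 K.

T₁/T₂ ≈ 1.933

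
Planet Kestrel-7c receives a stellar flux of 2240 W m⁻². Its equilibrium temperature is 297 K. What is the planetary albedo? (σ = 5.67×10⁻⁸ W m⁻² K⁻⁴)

From T_eq⁴ = S(1−A)/(4σ): 1−A = 4σT_eq⁴/S.
1−A = 4 × 5.67×10⁻⁸ × (297)⁴ / 2240 = 0.788.

A ≈ 0.21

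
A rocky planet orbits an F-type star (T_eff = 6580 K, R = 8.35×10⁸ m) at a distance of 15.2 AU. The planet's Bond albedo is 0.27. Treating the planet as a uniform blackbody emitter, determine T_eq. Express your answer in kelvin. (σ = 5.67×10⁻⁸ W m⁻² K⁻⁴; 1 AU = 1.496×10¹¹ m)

T_eq ≈ 82.4 K

d = 15.2 AU = 2.27×10¹² m.
L = 4πR_⋆²σT_⋆⁴ = 4π(8.35×10⁸)² × 5.67×10⁻⁸ × (6580)⁴ = 9.31×10²⁶ W.
S = L/(4πd²) = 14.3 W m⁻².
Energy balance: absorbed = emitted ⇒ πR²·S(1−A) = 4πR²·σT_eq⁴, so T_eq⁴ = S(1−A)/(4σ).
T_eq = [14.3 × 0.73 / (4 × 5.67×10⁻⁸)]^(1/4) = (4.61×10⁷)^(1/4) = 82.4 K.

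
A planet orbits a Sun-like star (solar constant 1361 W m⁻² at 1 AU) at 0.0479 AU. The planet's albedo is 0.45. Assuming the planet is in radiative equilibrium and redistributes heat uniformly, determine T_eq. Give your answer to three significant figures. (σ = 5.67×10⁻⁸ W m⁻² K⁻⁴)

T_eq ≈ 1100 K

Flux at 0.0479 AU: S = 1361/0.0479² = 5.93×10⁵ W m⁻².
Energy balance: absorbed = emitted ⇒ πR²·S(1−A) = 4πR²·σT_eq⁴, so T_eq⁴ = S(1−A)/(4σ).
T_eq = [5.93×10⁵ × 0.55 / (4 × 5.67×10⁻⁸)]^(1/4) = (1.44×10¹²)^(1/4) = 1100 K.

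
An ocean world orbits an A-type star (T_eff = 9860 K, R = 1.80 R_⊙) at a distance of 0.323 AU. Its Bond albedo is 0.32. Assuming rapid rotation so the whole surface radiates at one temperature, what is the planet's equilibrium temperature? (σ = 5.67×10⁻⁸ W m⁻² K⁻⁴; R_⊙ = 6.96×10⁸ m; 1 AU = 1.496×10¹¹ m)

R_⋆ = 1.80 × 6.96×10⁸ = 1.25×10⁹ m.
d = 0.323 AU = 4.83×10¹⁰ m.
L = 4πR_⋆²σT_⋆⁴ = 4π(1.25×10⁹)² × 5.67×10⁻⁸ × (9860)⁴ = 1.06×10²⁸ W.
S = L/(4πd²) = 3.60×10⁵ W m⁻².
Energy balance: absorbed = emitted ⇒ πR²·S(1−A) = 4πR²·σT_eq⁴, so T_eq⁴ = S(1−A)/(4σ).
T_eq = [3.60×10⁵ × 0.68 / (4 × 5.67×10⁻⁸)]^(1/4) = (1.08×10¹²)^(1/4) = 1020 K.

T_eq ≈ 1020 K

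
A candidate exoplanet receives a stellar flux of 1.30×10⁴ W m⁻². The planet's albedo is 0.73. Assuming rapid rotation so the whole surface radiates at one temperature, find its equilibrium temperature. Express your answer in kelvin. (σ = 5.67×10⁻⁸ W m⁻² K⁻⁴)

T_eq ≈ 353 K

Energy balance: absorbed = emitted ⇒ πR²·S(1−A) = 4πR²·σT_eq⁴, so T_eq⁴ = S(1−A)/(4σ).
T_eq = [1.30×10⁴ × 0.27 / (4 × 5.67×10⁻⁸)]^(1/4) = (1.55×10¹⁰)^(1/4) = 353 K.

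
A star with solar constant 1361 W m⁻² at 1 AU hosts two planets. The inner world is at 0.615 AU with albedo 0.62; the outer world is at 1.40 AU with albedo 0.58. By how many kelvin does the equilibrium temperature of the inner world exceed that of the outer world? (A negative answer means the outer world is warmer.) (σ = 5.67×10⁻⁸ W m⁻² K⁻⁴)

ΔT ≈ 89.3 K

T_eq = [S₀(1−A)/(4σd²)]^(1/4), so T ∝ (1−A)^(1/4) / √d.
T₁ = [1361×0.38/(4×5.67×10⁻⁸×0.615²)]^(1/4) = 278.65 K.
T₂ = [1361×0.42/(4×5.67×10⁻⁸×1.40²)]^(1/4) = 189.37 K.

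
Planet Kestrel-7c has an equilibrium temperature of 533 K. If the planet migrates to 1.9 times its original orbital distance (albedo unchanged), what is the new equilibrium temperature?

T_eq ∝ L^(1/4) · d^(−1/2).
T′ = 533 / 1.9^(1/2) = 387 K.

T_eq ≈ 387 K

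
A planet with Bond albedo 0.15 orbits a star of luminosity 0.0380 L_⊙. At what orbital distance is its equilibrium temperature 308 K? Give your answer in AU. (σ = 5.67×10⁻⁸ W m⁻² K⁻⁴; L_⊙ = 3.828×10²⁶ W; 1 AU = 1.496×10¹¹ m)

d ≈ 0.147 AU

L = 0.0380 × 3.828×10²⁶ = 1.45×10²⁵ W.
From T_eq⁴ = L(1−A)/(16πσd²): d = √[L(1−A)/(16πσT_eq⁴)].
d = √[1.45×10²⁵ × 0.85 / (16π × 5.67×10⁻⁸ × (308)⁴)] = 2.20×10¹⁰ m = 0.147 AU.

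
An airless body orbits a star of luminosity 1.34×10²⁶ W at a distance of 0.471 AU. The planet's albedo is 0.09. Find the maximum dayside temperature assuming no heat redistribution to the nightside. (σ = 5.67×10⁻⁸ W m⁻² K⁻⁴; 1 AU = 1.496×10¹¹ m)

d = 0.471 AU = 7.05×10¹⁰ m.
Flux: S = L/(4πd²) = 1.34×10²⁶/(4π×(7.05×10¹⁰)²) = 2150 W m⁻².
With no redistribution each surface element balances locally: S(1−A) = σT⁴.
T = [2150 × 0.91 / 5.67×10⁻⁸]^(1/4) = (3.45×10¹⁰)^(1/4) = 431 K.

T_ss ≈ 431 K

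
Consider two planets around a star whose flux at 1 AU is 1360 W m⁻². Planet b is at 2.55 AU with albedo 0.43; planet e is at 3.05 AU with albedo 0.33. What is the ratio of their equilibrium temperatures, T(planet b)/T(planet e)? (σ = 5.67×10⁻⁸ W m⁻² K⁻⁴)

T_eq = [S₀(1−A)/(4σd²)]^(1/4), so T ∝ (1−A)^(1/4) / √d.
T₁ = [1360×0.57/(4×5.67×10⁻⁸×2.55²)]^(1/4) = 151.42 K.
T₂ = [1360×0.67/(4×5.67×10⁻⁸×3.05²)]^(1/4) = 144.16 K.

T₁/T₂ ≈ 1.050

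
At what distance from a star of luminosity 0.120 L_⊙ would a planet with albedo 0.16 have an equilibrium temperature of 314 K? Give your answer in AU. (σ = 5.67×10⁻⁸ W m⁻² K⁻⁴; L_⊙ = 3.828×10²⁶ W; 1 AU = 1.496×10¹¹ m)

L = 0.120 × 3.828×10²⁶ = 4.59×10²⁵ W.
From T_eq⁴ = L(1−A)/(16πσd²): d = √[L(1−A)/(16πσT_eq⁴)].
d = √[4.59×10²⁵ × 0.84 / (16π × 5.67×10⁻⁸ × (314)⁴)] = 3.73×10¹⁰ m = 0.249 AU.

d ≈ 0.249 AU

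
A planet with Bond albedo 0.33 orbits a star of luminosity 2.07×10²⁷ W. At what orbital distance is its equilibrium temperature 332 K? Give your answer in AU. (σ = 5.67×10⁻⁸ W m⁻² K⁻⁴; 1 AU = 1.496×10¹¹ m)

From T_eq⁴ = L(1−A)/(16πσd²): d = √[L(1−A)/(16πσT_eq⁴)].
d = √[2.07×10²⁷ × 0.67 / (16π × 5.67×10⁻⁸ × (332)⁴)] = 2.00×10¹¹ m = 1.34 AU.

d ≈ 1.34 AU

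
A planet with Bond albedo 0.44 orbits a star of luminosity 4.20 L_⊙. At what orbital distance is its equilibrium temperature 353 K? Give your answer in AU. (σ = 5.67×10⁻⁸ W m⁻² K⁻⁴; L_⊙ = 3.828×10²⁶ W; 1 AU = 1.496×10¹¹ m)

d ≈ 0.953 AU

L = 4.20 × 3.828×10²⁶ = 1.61×10²⁷ W.
From T_eq⁴ = L(1−A)/(16πσd²): d = √[L(1−A)/(16πσT_eq⁴)].
d = √[1.61×10²⁷ × 0.56 / (16π × 5.67×10⁻⁸ × (353)⁴)] = 1.43×10¹¹ m = 0.953 AU.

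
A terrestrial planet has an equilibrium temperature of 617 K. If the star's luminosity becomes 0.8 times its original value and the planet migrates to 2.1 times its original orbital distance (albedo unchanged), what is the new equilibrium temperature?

T_eq ≈ 403 K

T_eq ∝ L^(1/4) · d^(−1/2).
T′ = 617 × 0.8^(1/4) / 2.1^(1/2) = 403 K.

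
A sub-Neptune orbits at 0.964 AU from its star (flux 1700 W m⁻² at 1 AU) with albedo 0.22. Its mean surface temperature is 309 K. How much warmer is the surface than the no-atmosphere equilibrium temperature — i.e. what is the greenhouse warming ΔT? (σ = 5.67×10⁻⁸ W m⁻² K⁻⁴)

S = 1700/0.964² = 1829 W m⁻².
T_eq = [S(1−A)/(4σ)]^(1/4) = [1829×0.78/(4×5.67×10⁻⁸)]^(1/4) = 281.6 K.
ΔT = T_surf − T_eq = 309 − 281.6.

ΔT ≈ 27.4 K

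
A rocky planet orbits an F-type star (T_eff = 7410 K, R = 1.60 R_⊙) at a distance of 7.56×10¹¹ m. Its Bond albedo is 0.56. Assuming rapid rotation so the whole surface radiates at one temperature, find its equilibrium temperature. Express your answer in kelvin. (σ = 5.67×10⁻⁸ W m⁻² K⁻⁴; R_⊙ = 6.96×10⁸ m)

T_eq ≈ 164 K

R_⋆ = 1.60 × 6.96×10⁸ = 1.11×10⁹ m.
L = 4πR_⋆²σT_⋆⁴ = 4π(1.11×10⁹)² × 5.67×10⁻⁸ × (7410)⁴ = 2.66×10²⁷ W.
S = L/(4πd²) = 371 W m⁻².
Energy balance: absorbed = emitted ⇒ πR²·S(1−A) = 4πR²·σT_eq⁴, so T_eq⁴ = S(1−A)/(4σ).
T_eq = [371 × 0.44 / (4 × 5.67×10⁻⁸)]^(1/4) = (7.20×10⁸)^(1/4) = 164 K.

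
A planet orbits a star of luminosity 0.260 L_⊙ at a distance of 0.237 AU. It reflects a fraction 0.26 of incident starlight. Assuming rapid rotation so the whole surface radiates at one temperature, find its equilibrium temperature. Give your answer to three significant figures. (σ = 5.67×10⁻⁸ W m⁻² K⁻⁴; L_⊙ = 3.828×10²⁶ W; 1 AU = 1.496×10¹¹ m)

d = 0.237 AU = 3.55×10¹⁰ m.
L = 0.260 × 3.828×10²⁶ = 9.95×10²⁵ W.
Flux: S = L/(4πd²) = 9.95×10²⁵/(4π×(3.55×10¹⁰)²) = 6300 W m⁻².
Energy balance: absorbed = emitted ⇒ πR²·S(1−A) = 4πR²·σT_eq⁴, so T_eq⁴ = S(1−A)/(4σ).
T_eq = [6300 × 0.74 / (4 × 5.67×10⁻⁸)]^(1/4) = (2.06×10¹⁰)^(1/4) = 379 K.

T_eq ≈ 379 K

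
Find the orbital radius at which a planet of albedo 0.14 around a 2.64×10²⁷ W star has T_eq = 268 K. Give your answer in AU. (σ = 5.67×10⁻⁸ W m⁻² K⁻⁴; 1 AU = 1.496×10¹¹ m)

From T_eq⁴ = L(1−A)/(16πσd²): d = √[L(1−A)/(16πσT_eq⁴)].
d = √[2.64×10²⁷ × 0.86 / (16π × 5.67×10⁻⁸ × (268)⁴)] = 3.93×10¹¹ m = 2.63 AU.

d ≈ 2.63 AU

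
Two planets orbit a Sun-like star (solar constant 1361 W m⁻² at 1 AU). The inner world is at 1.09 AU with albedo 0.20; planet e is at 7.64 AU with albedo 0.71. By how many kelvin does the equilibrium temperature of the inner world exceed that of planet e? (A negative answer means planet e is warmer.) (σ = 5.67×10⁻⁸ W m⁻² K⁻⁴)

T_eq = [S₀(1−A)/(4σd²)]^(1/4), so T ∝ (1−A)^(1/4) / √d.
T₁ = [1361×0.80/(4×5.67×10⁻⁸×1.09²)]^(1/4) = 252.12 K.
T₂ = [1361×0.29/(4×5.67×10⁻⁸×7.64²)]^(1/4) = 73.89 K.

ΔT ≈ 178.2 K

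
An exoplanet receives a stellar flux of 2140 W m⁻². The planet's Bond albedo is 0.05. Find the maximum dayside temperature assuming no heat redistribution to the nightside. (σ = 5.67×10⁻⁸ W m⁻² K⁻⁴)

T_ss ≈ 435 K

With no redistribution each surface element balances locally: S(1−A) = σT⁴.
T = [2140 × 0.95 / 5.67×10⁻⁸]^(1/4) = (3.59×10¹⁰)^(1/4) = 435 K.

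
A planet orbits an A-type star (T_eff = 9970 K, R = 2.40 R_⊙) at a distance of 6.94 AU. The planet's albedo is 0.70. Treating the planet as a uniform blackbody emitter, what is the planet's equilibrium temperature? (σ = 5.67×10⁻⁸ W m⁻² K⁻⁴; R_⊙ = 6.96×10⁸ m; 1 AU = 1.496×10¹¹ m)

T_eq ≈ 209 K

R_⋆ = 2.40 × 6.96×10⁸ = 1.67×10⁹ m.
d = 6.94 AU = 1.04×10¹² m.
L = 4πR_⋆²σT_⋆⁴ = 4π(1.67×10⁹)² × 5.67×10⁻⁸ × (9970)⁴ = 1.96×10²⁸ W.
S = L/(4πd²) = 1450 W m⁻².
Energy balance: absorbed = emitted ⇒ πR²·S(1−A) = 4πR²·σT_eq⁴, so T_eq⁴ = S(1−A)/(4σ).
T_eq = [1450 × 0.30 / (4 × 5.67×10⁻⁸)]^(1/4) = (1.92×10⁹)^(1/4) = 209 K.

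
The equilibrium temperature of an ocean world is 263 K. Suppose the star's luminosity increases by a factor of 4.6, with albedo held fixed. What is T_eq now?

T_eq ∝ L^(1/4) · d^(−1/2).
T′ = 263 × 4.6^(1/4) = 385 K.

T_eq ≈ 385 K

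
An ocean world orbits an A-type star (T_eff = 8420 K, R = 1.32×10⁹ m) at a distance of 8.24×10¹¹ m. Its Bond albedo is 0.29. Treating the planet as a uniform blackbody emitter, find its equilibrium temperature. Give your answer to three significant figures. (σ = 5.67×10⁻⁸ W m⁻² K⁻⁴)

L = 4πR_⋆²σT_⋆⁴ = 4π(1.32×10⁹)² × 5.67×10⁻⁸ × (8420)⁴ = 6.24×10²⁷ W.
S = L/(4πd²) = 731 W m⁻².
Energy balance: absorbed = emitted ⇒ πR²·S(1−A) = 4πR²·σT_eq⁴, so T_eq⁴ = S(1−A)/(4σ).
T_eq = [731 × 0.71 / (4 × 5.67×10⁻⁸)]^(1/4) = (2.29×10⁹)^(1/4) = 219 K.

T_eq ≈ 219 K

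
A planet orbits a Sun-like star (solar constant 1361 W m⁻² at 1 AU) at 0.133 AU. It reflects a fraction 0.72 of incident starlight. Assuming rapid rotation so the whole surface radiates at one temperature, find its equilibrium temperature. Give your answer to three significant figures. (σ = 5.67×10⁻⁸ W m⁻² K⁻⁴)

T_eq ≈ 555 K

Flux at 0.133 AU: S = 1361/0.133² = 7.69×10⁴ W m⁻².
Energy balance: absorbed = emitted ⇒ πR²·S(1−A) = 4πR²·σT_eq⁴, so T_eq⁴ = S(1−A)/(4σ).
T_eq = [7.69×10⁴ × 0.28 / (4 × 5.67×10⁻⁸)]^(1/4) = (9.50×10¹⁰)^(1/4) = 555 K.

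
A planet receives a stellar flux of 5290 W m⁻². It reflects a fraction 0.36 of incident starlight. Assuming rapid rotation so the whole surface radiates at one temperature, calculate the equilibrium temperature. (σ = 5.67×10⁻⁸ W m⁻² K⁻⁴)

T_eq ≈ 350 K

Energy balance: absorbed = emitted ⇒ πR²·S(1−A) = 4πR²·σT_eq⁴, so T_eq⁴ = S(1−A)/(4σ).
T_eq = [5290 × 0.64 / (4 × 5.67×10⁻⁸)]^(1/4) = (1.49×10¹⁰)^(1/4) = 350 K.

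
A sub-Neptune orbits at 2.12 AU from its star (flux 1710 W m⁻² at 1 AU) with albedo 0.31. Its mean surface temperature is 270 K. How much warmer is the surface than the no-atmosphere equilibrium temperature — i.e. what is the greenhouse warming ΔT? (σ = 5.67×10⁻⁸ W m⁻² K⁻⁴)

S = 1710/2.12² = 380.5 W m⁻².
T_eq = [S(1−A)/(4σ)]^(1/4) = [380.5×0.69/(4×5.67×10⁻⁸)]^(1/4) = 184.5 K.
ΔT = T_surf − T_eq = 270 − 184.5.

ΔT ≈ 85.5 K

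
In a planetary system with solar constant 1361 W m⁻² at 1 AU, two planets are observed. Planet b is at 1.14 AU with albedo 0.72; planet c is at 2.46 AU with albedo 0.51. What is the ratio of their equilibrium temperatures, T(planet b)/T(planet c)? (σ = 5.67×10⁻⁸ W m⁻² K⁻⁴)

T₁/T₂ ≈ 1.277

T_eq = [S₀(1−A)/(4σd²)]^(1/4), so T ∝ (1−A)^(1/4) / √d.
T₁ = [1361×0.28/(4×5.67×10⁻⁸×1.14²)]^(1/4) = 189.62 K.
T₂ = [1361×0.49/(4×5.67×10⁻⁸×2.46²)]^(1/4) = 148.47 K.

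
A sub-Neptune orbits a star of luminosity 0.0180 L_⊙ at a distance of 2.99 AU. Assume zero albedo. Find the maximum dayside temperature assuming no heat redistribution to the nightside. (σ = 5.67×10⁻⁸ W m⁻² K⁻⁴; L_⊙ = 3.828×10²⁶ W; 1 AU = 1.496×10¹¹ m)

T_ss ≈ 83.4 K

d = 2.99 AU = 4.47×10¹¹ m.
L = 0.0180 × 3.828×10²⁶ = 6.89×10²⁴ W.
Flux: S = L/(4πd²) = 6.89×10²⁴/(4π×(4.47×10¹¹)²) = 2.74 W m⁻².
With no redistribution each surface element balances locally: S(1−A) = σT⁴.
T = [2.74 × 1.00 / 5.67×10⁻⁸]^(1/4) = (4.83×10⁷)^(1/4) = 83.4 K.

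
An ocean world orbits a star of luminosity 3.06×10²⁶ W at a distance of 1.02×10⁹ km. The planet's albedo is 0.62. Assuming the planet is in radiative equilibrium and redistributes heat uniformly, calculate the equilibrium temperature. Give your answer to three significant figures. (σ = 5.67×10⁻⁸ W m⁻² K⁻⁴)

d = 1.02×10⁹ km = 1.02×10¹² m.
Flux: S = L/(4πd²) = 3.06×10²⁶/(4π×(1.02×10¹²)²) = 23.4 W m⁻².
Energy balance: absorbed = emitted ⇒ πR²·S(1−A) = 4πR²·σT_eq⁴, so T_eq⁴ = S(1−A)/(4σ).
T_eq = [23.4 × 0.38 / (4 × 5.67×10⁻⁸)]^(1/4) = (3.92×10⁷)^(1/4) = 79.1 K.

T_eq ≈ 79.1 K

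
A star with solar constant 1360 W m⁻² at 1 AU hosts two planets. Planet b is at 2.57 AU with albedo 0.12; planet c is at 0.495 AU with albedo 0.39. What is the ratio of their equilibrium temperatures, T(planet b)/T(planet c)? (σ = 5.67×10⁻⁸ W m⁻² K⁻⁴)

T_eq = [S₀(1−A)/(4σd²)]^(1/4), so T ∝ (1−A)^(1/4) / √d.
T₁ = [1360×0.88/(4×5.67×10⁻⁸×2.57²)]^(1/4) = 168.12 K.
T₂ = [1360×0.61/(4×5.67×10⁻⁸×0.495²)]^(1/4) = 349.55 K.

T₁/T₂ ≈ 0.481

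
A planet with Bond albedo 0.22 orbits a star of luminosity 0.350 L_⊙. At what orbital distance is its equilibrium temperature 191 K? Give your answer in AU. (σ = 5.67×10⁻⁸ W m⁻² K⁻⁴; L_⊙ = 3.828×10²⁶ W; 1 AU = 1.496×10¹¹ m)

L = 0.350 × 3.828×10²⁶ = 1.34×10²⁶ W.
From T_eq⁴ = L(1−A)/(16πσd²): d = √[L(1−A)/(16πσT_eq⁴)].
d = √[1.34×10²⁶ × 0.78 / (16π × 5.67×10⁻⁸ × (191)⁴)] = 1.66×10¹¹ m = 1.11 AU.

d ≈ 1.11 AU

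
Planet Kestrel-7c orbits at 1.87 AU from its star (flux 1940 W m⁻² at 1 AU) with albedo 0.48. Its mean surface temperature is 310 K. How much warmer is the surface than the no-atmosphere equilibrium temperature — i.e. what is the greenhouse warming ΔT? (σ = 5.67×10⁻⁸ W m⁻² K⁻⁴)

ΔT ≈ 121.1 K

S = 1940/1.87² = 554.8 W m⁻².
T_eq = [S(1−A)/(4σ)]^(1/4) = [554.8×0.52/(4×5.67×10⁻⁸)]^(1/4) = 188.9 K.
ΔT = T_surf − T_eq = 310 − 188.9.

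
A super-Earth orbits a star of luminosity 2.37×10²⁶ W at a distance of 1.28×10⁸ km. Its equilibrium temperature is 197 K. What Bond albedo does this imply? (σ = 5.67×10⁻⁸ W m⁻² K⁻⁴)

A ≈ 0.70

d = 1.28×10⁸ km = 1.28×10¹¹ m.
Flux: S = L/(4πd²) = 2.37×10²⁶/(4π×(1.28×10¹¹)²) = 1150 W m⁻².
From T_eq⁴ = S(1−A)/(4σ): 1−A = 4σT_eq⁴/S.
1−A = 4 × 5.67×10⁻⁸ × (197)⁴ / 1150 = 0.297.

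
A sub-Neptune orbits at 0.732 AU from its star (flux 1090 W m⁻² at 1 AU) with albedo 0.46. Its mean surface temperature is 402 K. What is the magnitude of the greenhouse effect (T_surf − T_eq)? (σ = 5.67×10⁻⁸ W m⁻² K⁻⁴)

ΔT ≈ 138.2 K

S = 1090/0.732² = 2034 W m⁻².
T_eq = [S(1−A)/(4σ)]^(1/4) = [2034×0.54/(4×5.67×10⁻⁸)]^(1/4) = 263.8 K.
ΔT = T_surf − T_eq = 402 − 263.8.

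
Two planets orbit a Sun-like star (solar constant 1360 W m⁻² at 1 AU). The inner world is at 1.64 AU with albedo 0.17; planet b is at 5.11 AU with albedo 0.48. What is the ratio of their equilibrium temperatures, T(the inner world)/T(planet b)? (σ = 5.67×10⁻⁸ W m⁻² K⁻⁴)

T₁/T₂ ≈ 1.984

T_eq = [S₀(1−A)/(4σd²)]^(1/4), so T ∝ (1−A)^(1/4) / √d.
T₁ = [1360×0.83/(4×5.67×10⁻⁸×1.64²)]^(1/4) = 207.41 K.
T₂ = [1360×0.52/(4×5.67×10⁻⁸×5.11²)]^(1/4) = 104.54 K.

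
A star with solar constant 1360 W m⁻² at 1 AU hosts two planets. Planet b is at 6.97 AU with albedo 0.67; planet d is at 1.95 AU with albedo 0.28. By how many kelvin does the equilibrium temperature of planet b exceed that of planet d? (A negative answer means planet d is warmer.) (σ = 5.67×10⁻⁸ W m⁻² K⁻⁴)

ΔT ≈ -103.7 K

T_eq = [S₀(1−A)/(4σd²)]^(1/4), so T ∝ (1−A)^(1/4) / √d.
T₁ = [1360×0.33/(4×5.67×10⁻⁸×6.97²)]^(1/4) = 79.89 K.
T₂ = [1360×0.72/(4×5.67×10⁻⁸×1.95²)]^(1/4) = 183.56 K.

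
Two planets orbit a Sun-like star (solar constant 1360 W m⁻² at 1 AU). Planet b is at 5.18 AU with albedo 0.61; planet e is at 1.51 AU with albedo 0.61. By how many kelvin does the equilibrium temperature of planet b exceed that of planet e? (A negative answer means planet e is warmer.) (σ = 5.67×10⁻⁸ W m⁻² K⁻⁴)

T_eq = [S₀(1−A)/(4σd²)]^(1/4), so T ∝ (1−A)^(1/4) / √d.
T₁ = [1360×0.39/(4×5.67×10⁻⁸×5.18²)]^(1/4) = 96.62 K.
T₂ = [1360×0.39/(4×5.67×10⁻⁸×1.51²)]^(1/4) = 178.96 K.

ΔT ≈ -82.3 K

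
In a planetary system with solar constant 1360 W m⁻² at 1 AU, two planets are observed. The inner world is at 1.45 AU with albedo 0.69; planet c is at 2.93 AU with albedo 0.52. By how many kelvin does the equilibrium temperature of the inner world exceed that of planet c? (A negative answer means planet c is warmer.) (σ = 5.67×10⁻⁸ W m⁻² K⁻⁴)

T_eq = [S₀(1−A)/(4σd²)]^(1/4), so T ∝ (1−A)^(1/4) / √d.
T₁ = [1360×0.31/(4×5.67×10⁻⁸×1.45²)]^(1/4) = 172.44 K.
T₂ = [1360×0.48/(4×5.67×10⁻⁸×2.93²)]^(1/4) = 135.32 K.

ΔT ≈ 37.1 K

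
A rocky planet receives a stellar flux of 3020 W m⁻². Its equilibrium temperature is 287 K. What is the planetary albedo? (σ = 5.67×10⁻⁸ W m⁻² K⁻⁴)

A ≈ 0.49

From T_eq⁴ = S(1−A)/(4σ): 1−A = 4σT_eq⁴/S.
1−A = 4 × 5.67×10⁻⁸ × (287)⁴ / 3020 = 0.510.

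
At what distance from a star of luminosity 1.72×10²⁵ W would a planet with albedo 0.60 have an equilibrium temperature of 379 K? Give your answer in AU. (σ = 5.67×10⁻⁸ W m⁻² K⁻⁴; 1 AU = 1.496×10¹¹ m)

d ≈ 0.0723 AU

From T_eq⁴ = L(1−A)/(16πσd²): d = √[L(1−A)/(16πσT_eq⁴)].
d = √[1.72×10²⁵ × 0.40 / (16π × 5.67×10⁻⁸ × (379)⁴)] = 1.08×10¹⁰ m = 0.0723 AU.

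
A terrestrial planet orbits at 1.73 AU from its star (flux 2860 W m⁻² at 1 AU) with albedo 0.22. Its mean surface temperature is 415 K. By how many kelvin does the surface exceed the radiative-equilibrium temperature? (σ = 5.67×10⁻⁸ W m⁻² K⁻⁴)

ΔT ≈ 175.6 K

S = 2860/1.73² = 955.6 W m⁻².
T_eq = [S(1−A)/(4σ)]^(1/4) = [955.6×0.78/(4×5.67×10⁻⁸)]^(1/4) = 239.4 K.
ΔT = T_surf − T_eq = 415 − 239.4.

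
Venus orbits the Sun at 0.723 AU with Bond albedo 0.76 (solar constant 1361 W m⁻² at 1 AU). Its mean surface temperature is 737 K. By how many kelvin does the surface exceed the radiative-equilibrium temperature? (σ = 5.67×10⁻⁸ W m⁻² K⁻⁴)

ΔT ≈ 507.9 K

S = 1361/0.723² = 2604 W m⁻².
T_eq = [S(1−A)/(4σ)]^(1/4) = [2604×0.24/(4×5.67×10⁻⁸)]^(1/4) = 229.1 K.
ΔT = T_surf − T_eq = 737 − 229.1.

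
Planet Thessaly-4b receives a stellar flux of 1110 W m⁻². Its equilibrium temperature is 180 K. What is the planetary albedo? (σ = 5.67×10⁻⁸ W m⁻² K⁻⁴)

From T_eq⁴ = S(1−A)/(4σ): 1−A = 4σT_eq⁴/S.
1−A = 4 × 5.67×10⁻⁸ × (180)⁴ / 1110 = 0.214.

A ≈ 0.79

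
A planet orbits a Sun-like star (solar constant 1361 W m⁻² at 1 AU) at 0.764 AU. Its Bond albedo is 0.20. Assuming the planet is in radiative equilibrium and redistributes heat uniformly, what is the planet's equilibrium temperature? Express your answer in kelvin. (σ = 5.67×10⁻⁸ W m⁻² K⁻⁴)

T_eq ≈ 301 K

Flux at 0.764 AU: S = 1361/0.764² = 2330 W m⁻².
Energy balance: absorbed = emitted ⇒ πR²·S(1−A) = 4πR²·σT_eq⁴, so T_eq⁴ = S(1−A)/(4σ).
T_eq = [2330 × 0.80 / (4 × 5.67×10⁻⁸)]^(1/4) = (8.22×10⁹)^(1/4) = 301 K.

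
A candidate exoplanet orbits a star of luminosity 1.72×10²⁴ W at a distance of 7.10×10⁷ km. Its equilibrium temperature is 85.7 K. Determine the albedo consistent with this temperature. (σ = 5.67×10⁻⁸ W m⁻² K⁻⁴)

A ≈ 0.55

d = 7.10×10⁷ km = 7.10×10¹⁰ m.
Flux: S = L/(4πd²) = 1.72×10²⁴/(4π×(7.10×10¹⁰)²) = 27.2 W m⁻².
From T_eq⁴ = S(1−A)/(4σ): 1−A = 4σT_eq⁴/S.
1−A = 4 × 5.67×10⁻⁸ × (85.7)⁴ / 27.2 = 0.451.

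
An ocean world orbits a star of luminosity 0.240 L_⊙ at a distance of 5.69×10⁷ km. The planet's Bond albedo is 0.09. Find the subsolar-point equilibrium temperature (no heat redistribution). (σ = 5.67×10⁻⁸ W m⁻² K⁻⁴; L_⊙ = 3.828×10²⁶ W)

T_ss ≈ 436 K

d = 5.69×10⁷ km = 5.69×10¹⁰ m.
L = 0.240 × 3.828×10²⁶ = 9.19×10²⁵ W.
Flux: S = L/(4πd²) = 9.19×10²⁵/(4π×(5.69×10¹⁰)²) = 2260 W m⁻².
At the subsolar point the surface absorbs S(1−A) and emits σT⁴ per unit area — no factor of 4, since only the local patch is in balance.
T = [2260 × 0.91 / 5.67×10⁻⁸]^(1/4) = (3.62×10¹⁰)^(1/4) = 436 K.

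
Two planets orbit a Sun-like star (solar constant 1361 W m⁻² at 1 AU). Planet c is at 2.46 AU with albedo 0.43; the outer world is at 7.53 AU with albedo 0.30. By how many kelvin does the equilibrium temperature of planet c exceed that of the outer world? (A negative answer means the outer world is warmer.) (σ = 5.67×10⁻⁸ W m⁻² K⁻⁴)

ΔT ≈ 61.4 K

T_eq = [S₀(1−A)/(4σd²)]^(1/4), so T ∝ (1−A)^(1/4) / √d.
T₁ = [1361×0.57/(4×5.67×10⁻⁸×2.46²)]^(1/4) = 154.19 K.
T₂ = [1361×0.70/(4×5.67×10⁻⁸×7.53²)]^(1/4) = 92.77 K.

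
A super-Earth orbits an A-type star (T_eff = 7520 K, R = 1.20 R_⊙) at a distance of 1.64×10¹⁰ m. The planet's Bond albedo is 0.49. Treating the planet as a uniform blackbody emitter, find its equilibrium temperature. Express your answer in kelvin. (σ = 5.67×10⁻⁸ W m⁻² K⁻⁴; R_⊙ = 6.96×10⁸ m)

R_⋆ = 1.20 × 6.96×10⁸ = 8.35×10⁸ m.
L = 4πR_⋆²σT_⋆⁴ = 4π(8.35×10⁸)² × 5.67×10⁻⁸ × (7520)⁴ = 1.59×10²⁷ W.
S = L/(4πd²) = 4.70×10⁵ W m⁻².
Energy balance: absorbed = emitted ⇒ πR²·S(1−A) = 4πR²·σT_eq⁴, so T_eq⁴ = S(1−A)/(4σ).
T_eq = [4.70×10⁵ × 0.51 / (4 × 5.67×10⁻⁸)]^(1/4) = (1.06×10¹²)^(1/4) = 1010 K.

T_eq ≈ 1010 K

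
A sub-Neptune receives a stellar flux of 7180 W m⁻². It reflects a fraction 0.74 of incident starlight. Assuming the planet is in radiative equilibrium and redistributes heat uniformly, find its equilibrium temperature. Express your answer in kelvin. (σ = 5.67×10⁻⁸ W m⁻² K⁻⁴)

T_eq ≈ 301 K

Energy balance: absorbed = emitted ⇒ πR²·S(1−A) = 4πR²·σT_eq⁴, so T_eq⁴ = S(1−A)/(4σ).
T_eq = [7180 × 0.26 / (4 × 5.67×10⁻⁸)]^(1/4) = (8.23×10⁹)^(1/4) = 301 K.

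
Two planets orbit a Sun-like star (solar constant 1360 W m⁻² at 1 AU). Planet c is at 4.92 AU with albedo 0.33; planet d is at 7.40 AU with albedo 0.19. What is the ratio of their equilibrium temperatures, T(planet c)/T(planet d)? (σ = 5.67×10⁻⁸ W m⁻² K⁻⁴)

T₁/T₂ ≈ 1.170

T_eq = [S₀(1−A)/(4σd²)]^(1/4), so T ∝ (1−A)^(1/4) / √d.
T₁ = [1360×0.67/(4×5.67×10⁻⁸×4.92²)]^(1/4) = 113.50 K.
T₂ = [1360×0.81/(4×5.67×10⁻⁸×7.40²)]^(1/4) = 97.05 K.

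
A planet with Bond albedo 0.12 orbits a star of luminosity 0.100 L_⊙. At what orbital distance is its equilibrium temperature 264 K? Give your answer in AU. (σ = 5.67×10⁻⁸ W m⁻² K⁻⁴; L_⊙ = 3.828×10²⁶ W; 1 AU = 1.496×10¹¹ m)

d ≈ 0.330 AU

L = 0.100 × 3.828×10²⁶ = 3.83×10²⁵ W.
From T_eq⁴ = L(1−A)/(16πσd²): d = √[L(1−A)/(16πσT_eq⁴)].
d = √[3.83×10²⁵ × 0.88 / (16π × 5.67×10⁻⁸ × (264)⁴)] = 4.93×10¹⁰ m = 0.330 AU.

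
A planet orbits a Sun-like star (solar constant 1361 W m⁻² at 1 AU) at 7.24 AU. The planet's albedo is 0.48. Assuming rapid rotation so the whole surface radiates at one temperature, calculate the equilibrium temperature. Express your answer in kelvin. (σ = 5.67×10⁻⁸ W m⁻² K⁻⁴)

T_eq ≈ 87.8 K

Flux at 7.24 AU: S = 1361/7.24² = 26.0 W m⁻².
Energy balance: absorbed = emitted ⇒ πR²·S(1−A) = 4πR²·σT_eq⁴, so T_eq⁴ = S(1−A)/(4σ).
T_eq = [26.0 × 0.52 / (4 × 5.67×10⁻⁸)]^(1/4) = (5.95×10⁷)^(1/4) = 87.8 K.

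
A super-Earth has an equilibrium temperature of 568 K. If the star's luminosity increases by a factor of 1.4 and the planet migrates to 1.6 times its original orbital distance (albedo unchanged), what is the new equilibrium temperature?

T_eq ≈ 488 K

T_eq ∝ L^(1/4) · d^(−1/2).
T′ = 568 × 1.4^(1/4) / 1.6^(1/2) = 488 K.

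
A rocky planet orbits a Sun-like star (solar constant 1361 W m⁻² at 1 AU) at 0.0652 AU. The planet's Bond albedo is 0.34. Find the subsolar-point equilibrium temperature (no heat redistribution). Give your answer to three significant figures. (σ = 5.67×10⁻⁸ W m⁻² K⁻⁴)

Flux at 0.0652 AU: S = 1361/0.0652² = 3.20×10⁵ W m⁻².
At the subsolar point the surface absorbs S(1−A) and emits σT⁴ per unit area — no factor of 4, since only the local patch is in balance.
T = [3.20×10⁵ × 0.66 / 5.67×10⁻⁸]^(1/4) = (3.73×10¹²)^(1/4) = 1390 K.

T_ss ≈ 1390 K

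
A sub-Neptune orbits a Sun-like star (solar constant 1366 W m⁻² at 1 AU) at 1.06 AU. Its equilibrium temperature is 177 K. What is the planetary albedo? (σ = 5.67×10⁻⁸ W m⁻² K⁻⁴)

Flux at 1.06 AU: S = 1366/1.06² = 1220 W m⁻².
From T_eq⁴ = S(1−A)/(4σ): 1−A = 4σT_eq⁴/S.
1−A = 4 × 5.67×10⁻⁸ × (177)⁴ / 1220 = 0.183.

A ≈ 0.82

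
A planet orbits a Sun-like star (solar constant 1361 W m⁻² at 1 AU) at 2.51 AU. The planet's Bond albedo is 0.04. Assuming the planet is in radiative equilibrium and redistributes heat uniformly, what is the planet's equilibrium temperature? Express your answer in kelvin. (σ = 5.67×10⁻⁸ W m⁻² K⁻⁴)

Flux at 2.51 AU: S = 1361/2.51² = 216 W m⁻².
Energy balance: absorbed = emitted ⇒ πR²·S(1−A) = 4πR²·σT_eq⁴, so T_eq⁴ = S(1−A)/(4σ).
T_eq = [216 × 0.96 / (4 × 5.67×10⁻⁸)]^(1/4) = (9.14×10⁸)^(1/4) = 174 K.

T_eq ≈ 174 K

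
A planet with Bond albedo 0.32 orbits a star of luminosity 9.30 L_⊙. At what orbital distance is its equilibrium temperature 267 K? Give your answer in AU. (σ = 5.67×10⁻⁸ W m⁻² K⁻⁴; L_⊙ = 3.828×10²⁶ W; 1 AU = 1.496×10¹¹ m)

L = 9.30 × 3.828×10²⁶ = 3.56×10²⁷ W.
From T_eq⁴ = L(1−A)/(16πσd²): d = √[L(1−A)/(16πσT_eq⁴)].
d = √[3.56×10²⁷ × 0.68 / (16π × 5.67×10⁻⁸ × (267)⁴)] = 4.09×10¹¹ m = 2.73 AU.

d ≈ 2.73 AU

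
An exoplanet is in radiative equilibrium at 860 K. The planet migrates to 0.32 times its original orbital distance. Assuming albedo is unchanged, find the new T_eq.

T_eq ≈ 1520 K

T_eq ∝ L^(1/4) · d^(−1/2).
T′ = 860 / 0.32^(1/2) = 1520 K.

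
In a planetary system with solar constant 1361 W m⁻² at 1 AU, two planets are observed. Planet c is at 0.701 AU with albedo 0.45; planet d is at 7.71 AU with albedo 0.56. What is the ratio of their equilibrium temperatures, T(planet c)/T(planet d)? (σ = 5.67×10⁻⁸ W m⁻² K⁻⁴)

T₁/T₂ ≈ 3.507

T_eq = [S₀(1−A)/(4σd²)]^(1/4), so T ∝ (1−A)^(1/4) / √d.
T₁ = [1361×0.55/(4×5.67×10⁻⁸×0.701²)]^(1/4) = 286.28 K.
T₂ = [1361×0.44/(4×5.67×10⁻⁸×7.71²)]^(1/4) = 81.64 K.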